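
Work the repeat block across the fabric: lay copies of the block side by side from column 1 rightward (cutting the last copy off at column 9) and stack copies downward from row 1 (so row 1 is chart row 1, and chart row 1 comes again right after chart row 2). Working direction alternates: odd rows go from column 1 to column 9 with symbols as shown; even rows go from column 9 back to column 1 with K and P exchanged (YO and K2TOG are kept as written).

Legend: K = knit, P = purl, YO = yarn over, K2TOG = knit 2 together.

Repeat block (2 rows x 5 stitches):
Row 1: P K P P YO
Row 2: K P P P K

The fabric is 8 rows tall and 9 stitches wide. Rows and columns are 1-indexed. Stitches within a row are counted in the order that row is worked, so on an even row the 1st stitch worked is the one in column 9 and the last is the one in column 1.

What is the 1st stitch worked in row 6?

For row 6: chart row = ((6-1) mod 2) + 1 = 2; this is a WS (even) row.
Chart row 2 tiled across columns 1-9: K P P P K K P P P
WS: work from column 9 back to column 1 (reverse the tiled row), swapping K<->P (YO and K2TOG unchanged).
Row 6 as worked: K K K P P K K K P
Counting 1 along the worked row gives K.

Stitch:
K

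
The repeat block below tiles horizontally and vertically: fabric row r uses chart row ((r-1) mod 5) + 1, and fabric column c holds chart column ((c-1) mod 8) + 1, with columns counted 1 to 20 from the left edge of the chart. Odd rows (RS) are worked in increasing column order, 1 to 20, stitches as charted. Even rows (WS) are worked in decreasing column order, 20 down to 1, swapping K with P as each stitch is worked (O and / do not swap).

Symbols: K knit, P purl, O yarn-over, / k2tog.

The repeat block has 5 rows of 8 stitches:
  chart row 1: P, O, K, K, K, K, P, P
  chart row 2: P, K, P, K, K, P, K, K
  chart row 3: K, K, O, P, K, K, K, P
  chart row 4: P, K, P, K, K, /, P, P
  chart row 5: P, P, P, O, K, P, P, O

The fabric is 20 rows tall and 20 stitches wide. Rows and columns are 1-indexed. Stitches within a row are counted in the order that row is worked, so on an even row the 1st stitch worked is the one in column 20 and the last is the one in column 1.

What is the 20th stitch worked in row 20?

== STITCH ==
K

Derivation:
Row 20: (20-1) mod 5 = 4, so use chart row 5. Even row -> WS.
Chart row 5 tiled across columns 1-20: P P P O K P P O P P P O K P P O P P P O
WS row: flip the tiled sequence (start at column 20) and apply K<->P; O and / stay.
Row 20 as worked: O K K K O K K P O K K K O K K P O K K K
Counting 20 along the worked row gives K.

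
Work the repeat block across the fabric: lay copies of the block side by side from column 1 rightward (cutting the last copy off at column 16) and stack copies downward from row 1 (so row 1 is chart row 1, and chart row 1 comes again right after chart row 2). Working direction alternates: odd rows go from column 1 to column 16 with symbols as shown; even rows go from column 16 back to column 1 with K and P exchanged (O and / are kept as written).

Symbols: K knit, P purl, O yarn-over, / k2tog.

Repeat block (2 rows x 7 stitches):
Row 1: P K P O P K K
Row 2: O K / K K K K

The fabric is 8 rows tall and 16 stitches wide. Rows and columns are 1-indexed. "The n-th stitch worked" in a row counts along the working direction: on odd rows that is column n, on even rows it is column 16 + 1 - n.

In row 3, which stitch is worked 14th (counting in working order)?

== STITCH ==
K

Derivation:
Row 3: (3-1) mod 2 = 0, so use chart row 1. Odd row -> RS.
Chart row 1 tiled across columns 1-16: P K P O P K K P K P O P K K P K
RS row: no reversal, no swap; stitch n worked = column n.
Counting 14 along the worked row gives K.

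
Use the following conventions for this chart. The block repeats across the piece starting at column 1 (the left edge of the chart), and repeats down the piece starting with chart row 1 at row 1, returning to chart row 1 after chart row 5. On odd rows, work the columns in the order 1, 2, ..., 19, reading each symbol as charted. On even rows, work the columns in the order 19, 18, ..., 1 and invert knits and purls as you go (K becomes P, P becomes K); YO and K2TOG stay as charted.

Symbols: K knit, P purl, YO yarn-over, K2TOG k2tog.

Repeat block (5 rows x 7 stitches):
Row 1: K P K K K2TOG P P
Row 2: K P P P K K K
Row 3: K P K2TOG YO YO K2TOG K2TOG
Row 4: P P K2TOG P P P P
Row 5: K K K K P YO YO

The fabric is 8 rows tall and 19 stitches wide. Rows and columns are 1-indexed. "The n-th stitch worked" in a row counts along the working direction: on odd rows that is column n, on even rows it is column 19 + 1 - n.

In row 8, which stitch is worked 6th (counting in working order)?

Row 8 uses chart row ((8-1) mod 5)+1 = 3. Row 8 is even, so WS.
Chart row 3 tiled across columns 1-19: K P K2TOG YO YO K2TOG K2TOG K P K2TOG YO YO K2TOG K2TOG K P K2TOG YO YO
WS row: flip the tiled sequence (start at column 19) and apply K<->P; YO and K2TOG stay.
Row 8 as worked: YO YO K2TOG K P K2TOG K2TOG YO YO K2TOG K P K2TOG K2TOG YO YO K2TOG K P
Stitch 6 in working order -> K2TOG

== STITCH ==
K2TOG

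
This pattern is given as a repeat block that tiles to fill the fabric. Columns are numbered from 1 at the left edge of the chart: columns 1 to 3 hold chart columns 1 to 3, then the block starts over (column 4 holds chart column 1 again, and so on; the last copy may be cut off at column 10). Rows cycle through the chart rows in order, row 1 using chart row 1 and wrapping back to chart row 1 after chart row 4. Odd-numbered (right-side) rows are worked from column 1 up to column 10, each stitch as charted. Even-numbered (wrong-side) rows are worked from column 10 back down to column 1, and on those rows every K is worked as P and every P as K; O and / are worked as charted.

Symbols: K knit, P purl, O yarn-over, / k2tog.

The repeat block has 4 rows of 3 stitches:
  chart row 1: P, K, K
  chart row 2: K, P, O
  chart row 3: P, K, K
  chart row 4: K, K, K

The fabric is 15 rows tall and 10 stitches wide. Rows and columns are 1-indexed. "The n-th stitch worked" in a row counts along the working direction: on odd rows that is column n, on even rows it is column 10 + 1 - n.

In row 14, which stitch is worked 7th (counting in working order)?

Row 14 uses chart row ((14-1) mod 4)+1 = 2. Row 14 is even, so WS.
Chart row 2 tiled across columns 1-10: K P O K P O K P O K
WS: work from column 10 back to column 1 (reverse the tiled row), swapping K<->P (O and / unchanged).
Row 14 as worked: P O K P O K P O K P
Stitch 7 in working order -> P

Stitch:
P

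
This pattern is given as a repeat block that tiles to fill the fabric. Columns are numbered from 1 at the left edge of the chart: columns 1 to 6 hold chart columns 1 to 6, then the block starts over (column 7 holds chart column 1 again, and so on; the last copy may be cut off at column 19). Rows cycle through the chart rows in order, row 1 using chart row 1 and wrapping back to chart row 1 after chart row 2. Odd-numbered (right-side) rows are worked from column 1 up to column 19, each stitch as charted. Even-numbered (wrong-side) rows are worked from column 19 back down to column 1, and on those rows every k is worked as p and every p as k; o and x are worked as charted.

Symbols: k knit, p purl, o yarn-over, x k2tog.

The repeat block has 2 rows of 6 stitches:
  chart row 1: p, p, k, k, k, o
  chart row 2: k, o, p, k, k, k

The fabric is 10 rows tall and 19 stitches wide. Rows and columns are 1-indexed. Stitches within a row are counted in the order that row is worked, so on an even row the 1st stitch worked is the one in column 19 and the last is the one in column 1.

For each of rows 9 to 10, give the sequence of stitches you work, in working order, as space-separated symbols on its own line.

Result:
p p k k k o p p k k k o p p k k k o p
p p p p k o p p p p k o p p p p k o p

Derivation:
Row 9: chart row 1, RS - tile across columns 1-19 and work as-is.
Row 10: chart row 2, WS - tiled (columns 1-19): k o p k k k k o p k k k k o p k k k k; work from column 19 back to 1 with k<->p swapped.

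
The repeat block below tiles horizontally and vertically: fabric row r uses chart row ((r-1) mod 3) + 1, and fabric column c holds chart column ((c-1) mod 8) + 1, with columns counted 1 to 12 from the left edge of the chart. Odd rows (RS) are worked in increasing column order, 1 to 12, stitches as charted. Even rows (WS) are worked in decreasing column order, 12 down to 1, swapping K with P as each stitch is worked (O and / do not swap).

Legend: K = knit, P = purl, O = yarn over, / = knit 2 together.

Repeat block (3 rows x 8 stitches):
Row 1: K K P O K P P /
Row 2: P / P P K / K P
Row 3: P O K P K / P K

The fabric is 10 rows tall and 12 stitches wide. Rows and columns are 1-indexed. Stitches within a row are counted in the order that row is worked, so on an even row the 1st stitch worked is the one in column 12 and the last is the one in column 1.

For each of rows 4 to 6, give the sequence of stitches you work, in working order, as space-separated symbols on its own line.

Row 4: chart row 1, WS - tiled (columns 1-12): K K P O K P P / K K P O; work from column 12 back to 1 with K<->P swapped.
Row 5: chart row 2, RS - tile across columns 1-12 and work as-is.
Row 6: chart row 3, WS - tiled (columns 1-12): P O K P K / P K P O K P; work from column 12 back to 1 with K<->P swapped.

Result:
O K P P / K K P O K P P
P / P P K / K P P / P P
K P O K P K / P K P O K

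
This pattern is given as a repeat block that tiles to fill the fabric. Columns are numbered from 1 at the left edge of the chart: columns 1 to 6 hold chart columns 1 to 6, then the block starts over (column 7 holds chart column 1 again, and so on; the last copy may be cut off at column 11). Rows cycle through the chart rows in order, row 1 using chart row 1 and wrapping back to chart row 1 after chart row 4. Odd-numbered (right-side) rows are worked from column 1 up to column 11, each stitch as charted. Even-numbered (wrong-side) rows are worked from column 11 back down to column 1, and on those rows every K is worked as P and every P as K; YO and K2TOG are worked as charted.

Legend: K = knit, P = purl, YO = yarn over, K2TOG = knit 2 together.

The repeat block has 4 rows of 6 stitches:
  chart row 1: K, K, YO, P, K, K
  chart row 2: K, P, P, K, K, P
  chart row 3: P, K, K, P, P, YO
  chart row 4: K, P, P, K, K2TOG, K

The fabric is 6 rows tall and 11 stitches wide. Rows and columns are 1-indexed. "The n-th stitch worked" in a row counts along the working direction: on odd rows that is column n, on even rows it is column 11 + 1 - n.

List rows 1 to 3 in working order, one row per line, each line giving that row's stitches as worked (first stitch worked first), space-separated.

Row 1: chart row 1, RS - tile across columns 1-11 and work as-is.
Row 2: chart row 2, WS - tiled (columns 1-11): K P P K K P K P P K K; work from column 11 back to 1 with K<->P swapped.
Row 3: chart row 3, RS - tile across columns 1-11 and work as-is.

Rows as worked:
K K YO P K K K K YO P K
P P K K P K P P K K P
P K K P P YO P K K P P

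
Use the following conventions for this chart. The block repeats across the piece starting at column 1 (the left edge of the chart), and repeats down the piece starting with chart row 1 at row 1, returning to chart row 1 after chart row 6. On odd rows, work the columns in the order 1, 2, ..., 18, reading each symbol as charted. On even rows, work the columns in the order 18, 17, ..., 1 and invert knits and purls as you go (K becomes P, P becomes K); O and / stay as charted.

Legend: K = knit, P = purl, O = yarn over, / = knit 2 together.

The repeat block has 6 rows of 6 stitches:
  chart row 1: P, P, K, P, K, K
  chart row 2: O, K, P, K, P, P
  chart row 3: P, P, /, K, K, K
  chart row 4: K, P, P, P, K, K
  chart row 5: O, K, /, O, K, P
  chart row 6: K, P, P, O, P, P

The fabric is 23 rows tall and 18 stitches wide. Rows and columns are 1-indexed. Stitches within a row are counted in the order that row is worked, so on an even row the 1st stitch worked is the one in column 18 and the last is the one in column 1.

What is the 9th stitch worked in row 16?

== STITCH ==
K

Derivation:
For row 16: chart row = ((16-1) mod 6) + 1 = 4; this is a WS (even) row.
Chart row 4 tiled across columns 1-18: K P P P K K K P P P K K K P P P K K
WS row: flip the tiled sequence (start at column 18) and apply K<->P; O and / stay.
Row 16 as worked: P P K K K P P P K K K P P P K K K P
Counting 9 along the worked row gives K.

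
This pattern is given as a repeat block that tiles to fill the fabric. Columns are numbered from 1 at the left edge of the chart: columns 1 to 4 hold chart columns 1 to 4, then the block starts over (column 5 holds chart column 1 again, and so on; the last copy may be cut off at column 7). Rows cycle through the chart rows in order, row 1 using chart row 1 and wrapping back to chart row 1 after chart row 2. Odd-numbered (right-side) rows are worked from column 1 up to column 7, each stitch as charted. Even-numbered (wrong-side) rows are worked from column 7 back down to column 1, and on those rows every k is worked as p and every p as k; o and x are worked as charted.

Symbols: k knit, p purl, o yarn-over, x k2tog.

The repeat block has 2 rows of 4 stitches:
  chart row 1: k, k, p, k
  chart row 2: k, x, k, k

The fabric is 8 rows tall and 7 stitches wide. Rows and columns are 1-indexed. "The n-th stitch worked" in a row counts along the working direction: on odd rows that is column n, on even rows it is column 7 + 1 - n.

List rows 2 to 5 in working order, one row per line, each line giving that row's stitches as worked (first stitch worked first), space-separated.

Row 2: chart row 2, WS - tiled (columns 1-7): k x k k k x k; work from column 7 back to 1 with k<->p swapped.
Row 3: chart row 1, RS - tile across columns 1-7 and work as-is.
Row 4: chart row 2, WS - tiled (columns 1-7): k x k k k x k; work from column 7 back to 1 with k<->p swapped.
Row 5: chart row 1, RS - tile across columns 1-7 and work as-is.

== ROWS AS WORKED ==
p x p p p x p
k k p k k k p
p x p p p x p
k k p k k k p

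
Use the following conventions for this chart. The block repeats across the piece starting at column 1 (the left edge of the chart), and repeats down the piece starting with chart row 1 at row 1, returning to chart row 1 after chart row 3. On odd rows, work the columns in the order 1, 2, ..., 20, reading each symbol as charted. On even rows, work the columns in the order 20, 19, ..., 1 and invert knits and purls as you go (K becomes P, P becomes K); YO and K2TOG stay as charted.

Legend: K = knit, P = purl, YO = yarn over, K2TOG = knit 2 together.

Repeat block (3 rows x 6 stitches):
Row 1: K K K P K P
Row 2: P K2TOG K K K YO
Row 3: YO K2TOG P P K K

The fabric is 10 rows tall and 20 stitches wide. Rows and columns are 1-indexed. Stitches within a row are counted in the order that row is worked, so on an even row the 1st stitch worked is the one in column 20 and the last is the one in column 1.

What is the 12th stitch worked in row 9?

Result:
K

Derivation:
Row 9: (9-1) mod 3 = 2, so use chart row 3. Odd row -> RS.
Chart row 3 tiled across columns 1-20: YO K2TOG P P K K YO K2TOG P P K K YO K2TOG P P K K YO K2TOG
Right side: take the tiled row as-is (worked left to right from column 1).
Stitch 12 in working order -> K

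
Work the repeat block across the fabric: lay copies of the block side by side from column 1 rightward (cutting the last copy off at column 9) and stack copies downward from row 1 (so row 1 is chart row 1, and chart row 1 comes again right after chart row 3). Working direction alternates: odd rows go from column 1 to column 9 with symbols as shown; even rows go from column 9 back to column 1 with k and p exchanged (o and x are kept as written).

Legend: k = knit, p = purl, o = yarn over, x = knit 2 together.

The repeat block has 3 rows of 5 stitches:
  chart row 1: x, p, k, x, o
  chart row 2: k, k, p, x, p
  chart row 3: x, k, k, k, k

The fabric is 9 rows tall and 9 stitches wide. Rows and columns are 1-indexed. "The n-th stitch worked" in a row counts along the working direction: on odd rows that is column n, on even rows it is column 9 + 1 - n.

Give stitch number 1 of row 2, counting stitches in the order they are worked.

Stitch:
x

Derivation:
Row 2: (2-1) mod 3 = 1, so use chart row 2. Even row -> WS.
Chart row 2 tiled across columns 1-9: k k p x p k k p x
Wrong side: read the tiled row from column 9 down to 1 and exchange k with p (leave o, x).
Row 2 as worked: x k p p k x k p p
Stitch 1 in working order -> x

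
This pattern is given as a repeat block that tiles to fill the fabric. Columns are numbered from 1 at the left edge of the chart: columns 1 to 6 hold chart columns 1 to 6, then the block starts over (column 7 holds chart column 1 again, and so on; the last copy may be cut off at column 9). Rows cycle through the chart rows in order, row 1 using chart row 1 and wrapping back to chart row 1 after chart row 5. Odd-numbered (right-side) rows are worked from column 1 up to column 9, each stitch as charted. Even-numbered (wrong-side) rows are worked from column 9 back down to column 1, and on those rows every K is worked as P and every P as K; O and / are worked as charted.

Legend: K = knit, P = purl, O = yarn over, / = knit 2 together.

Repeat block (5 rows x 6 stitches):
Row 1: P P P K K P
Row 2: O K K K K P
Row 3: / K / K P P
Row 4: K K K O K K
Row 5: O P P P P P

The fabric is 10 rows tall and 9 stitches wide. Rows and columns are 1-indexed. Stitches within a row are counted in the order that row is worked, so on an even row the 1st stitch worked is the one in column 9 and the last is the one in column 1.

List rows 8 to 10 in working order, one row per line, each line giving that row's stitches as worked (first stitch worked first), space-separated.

== ROWS AS WORKED ==
/ P / K K P / P /
K K K O K K K K K
K K O K K K K K O

Derivation:
Row 8: chart row 3, WS - tiled (columns 1-9): / K / K P P / K /; work from column 9 back to 1 with K<->P swapped.
Row 9: chart row 4, RS - tile across columns 1-9 and work as-is.
Row 10: chart row 5, WS - tiled (columns 1-9): O P P P P P O P P; work from column 9 back to 1 with K<->P swapped.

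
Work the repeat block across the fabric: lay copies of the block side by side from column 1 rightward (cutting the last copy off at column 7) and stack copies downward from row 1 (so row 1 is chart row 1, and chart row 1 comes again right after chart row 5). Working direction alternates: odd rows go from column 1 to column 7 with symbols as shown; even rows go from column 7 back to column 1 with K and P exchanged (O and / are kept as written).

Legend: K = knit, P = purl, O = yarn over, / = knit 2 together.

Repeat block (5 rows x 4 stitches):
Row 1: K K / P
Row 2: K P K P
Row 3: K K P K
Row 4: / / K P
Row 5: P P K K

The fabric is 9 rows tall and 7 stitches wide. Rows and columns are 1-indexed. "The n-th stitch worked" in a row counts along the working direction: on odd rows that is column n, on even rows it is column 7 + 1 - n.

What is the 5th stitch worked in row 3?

Stitch:
K

Derivation:
Row 3 uses chart row ((3-1) mod 5)+1 = 3. Row 3 is odd, so RS.
Chart row 3 tiled across columns 1-7: K K P K K K P
RS row: no reversal, no swap; stitch n worked = column n.
Counting 5 along the worked row gives K.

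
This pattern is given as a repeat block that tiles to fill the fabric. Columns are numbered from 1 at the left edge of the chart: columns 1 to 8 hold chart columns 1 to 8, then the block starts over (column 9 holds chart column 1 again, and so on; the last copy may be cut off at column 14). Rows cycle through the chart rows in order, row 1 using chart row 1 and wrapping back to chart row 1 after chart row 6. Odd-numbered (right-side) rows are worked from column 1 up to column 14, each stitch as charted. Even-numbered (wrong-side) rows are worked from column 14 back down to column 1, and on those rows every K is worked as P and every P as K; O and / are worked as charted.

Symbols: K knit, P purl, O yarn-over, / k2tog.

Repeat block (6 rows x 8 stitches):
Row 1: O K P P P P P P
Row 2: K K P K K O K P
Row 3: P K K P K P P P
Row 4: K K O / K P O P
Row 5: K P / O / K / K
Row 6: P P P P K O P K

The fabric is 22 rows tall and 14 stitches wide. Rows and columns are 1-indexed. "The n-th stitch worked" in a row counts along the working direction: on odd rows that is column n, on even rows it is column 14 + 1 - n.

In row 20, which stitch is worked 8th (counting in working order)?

Row 20: (20-1) mod 6 = 1, so use chart row 2. Even row -> WS.
Chart row 2 tiled across columns 1-14: K K P K K O K P K K P K K O
WS row: flip the tiled sequence (start at column 14) and apply K<->P; O and / stay.
Row 20 as worked: O P P K P P K P O P P K P P
Counting 8 along the worked row gives P.

Stitch:
P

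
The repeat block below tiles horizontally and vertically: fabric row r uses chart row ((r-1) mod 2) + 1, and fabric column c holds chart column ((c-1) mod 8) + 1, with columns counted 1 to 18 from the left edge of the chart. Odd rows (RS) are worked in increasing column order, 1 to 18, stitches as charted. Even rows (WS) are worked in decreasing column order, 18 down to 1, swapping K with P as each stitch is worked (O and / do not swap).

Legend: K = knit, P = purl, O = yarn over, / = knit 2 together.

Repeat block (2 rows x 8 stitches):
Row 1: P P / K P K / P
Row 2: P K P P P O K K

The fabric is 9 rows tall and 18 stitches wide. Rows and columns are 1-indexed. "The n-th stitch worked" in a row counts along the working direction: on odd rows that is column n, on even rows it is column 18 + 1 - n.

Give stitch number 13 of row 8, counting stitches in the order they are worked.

== STITCH ==
O

Derivation:
Row 8: (8-1) mod 2 = 1, so use chart row 2. Even row -> WS.
Chart row 2 tiled across columns 1-18: P K P P P O K K P K P P P O K K P K
WS row: flip the tiled sequence (start at column 18) and apply K<->P; O and / stay.
Row 8 as worked: P K P P O K K K P K P P O K K K P K
The 13th stitch worked is O.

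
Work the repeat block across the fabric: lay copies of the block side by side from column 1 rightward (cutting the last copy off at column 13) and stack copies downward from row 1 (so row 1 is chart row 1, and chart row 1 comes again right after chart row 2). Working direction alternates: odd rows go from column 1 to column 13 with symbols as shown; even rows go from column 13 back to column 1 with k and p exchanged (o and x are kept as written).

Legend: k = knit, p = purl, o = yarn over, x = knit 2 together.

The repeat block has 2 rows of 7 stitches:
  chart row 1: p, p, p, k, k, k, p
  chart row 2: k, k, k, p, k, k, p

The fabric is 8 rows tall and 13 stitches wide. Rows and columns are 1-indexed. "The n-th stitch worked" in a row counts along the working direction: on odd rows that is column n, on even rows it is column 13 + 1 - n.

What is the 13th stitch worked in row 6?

== STITCH ==
p

Derivation:
Row 6: (6-1) mod 2 = 1, so use chart row 2. Even row -> WS.
Chart row 2 tiled across columns 1-13: k k k p k k p k k k p k k
WS: work from column 13 back to column 1 (reverse the tiled row), swapping k<->p (o and x unchanged).
Row 6 as worked: p p k p p p k p p k p p p
The 13th stitch worked is p.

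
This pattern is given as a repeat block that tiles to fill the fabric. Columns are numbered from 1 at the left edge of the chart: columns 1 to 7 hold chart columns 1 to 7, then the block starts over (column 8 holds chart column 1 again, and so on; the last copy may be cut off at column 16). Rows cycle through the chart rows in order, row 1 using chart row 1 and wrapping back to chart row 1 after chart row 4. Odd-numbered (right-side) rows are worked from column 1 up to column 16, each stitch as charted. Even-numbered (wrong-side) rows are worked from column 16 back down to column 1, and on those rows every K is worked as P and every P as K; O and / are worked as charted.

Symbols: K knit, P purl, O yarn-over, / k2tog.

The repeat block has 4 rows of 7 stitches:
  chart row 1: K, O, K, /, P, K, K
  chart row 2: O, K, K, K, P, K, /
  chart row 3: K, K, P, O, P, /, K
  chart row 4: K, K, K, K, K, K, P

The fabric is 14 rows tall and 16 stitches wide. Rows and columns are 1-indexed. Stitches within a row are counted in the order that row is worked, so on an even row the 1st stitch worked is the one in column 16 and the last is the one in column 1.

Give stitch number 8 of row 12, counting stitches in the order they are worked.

Row 12 uses chart row ((12-1) mod 4)+1 = 4. Row 12 is even, so WS.
Chart row 4 tiled across columns 1-16: K K K K K K P K K K K K K P K K
WS: work from column 16 back to column 1 (reverse the tiled row), swapping K<->P (O and / unchanged).
Row 12 as worked: P P K P P P P P P K P P P P P P
The 8th stitch worked is P.

== STITCH ==
P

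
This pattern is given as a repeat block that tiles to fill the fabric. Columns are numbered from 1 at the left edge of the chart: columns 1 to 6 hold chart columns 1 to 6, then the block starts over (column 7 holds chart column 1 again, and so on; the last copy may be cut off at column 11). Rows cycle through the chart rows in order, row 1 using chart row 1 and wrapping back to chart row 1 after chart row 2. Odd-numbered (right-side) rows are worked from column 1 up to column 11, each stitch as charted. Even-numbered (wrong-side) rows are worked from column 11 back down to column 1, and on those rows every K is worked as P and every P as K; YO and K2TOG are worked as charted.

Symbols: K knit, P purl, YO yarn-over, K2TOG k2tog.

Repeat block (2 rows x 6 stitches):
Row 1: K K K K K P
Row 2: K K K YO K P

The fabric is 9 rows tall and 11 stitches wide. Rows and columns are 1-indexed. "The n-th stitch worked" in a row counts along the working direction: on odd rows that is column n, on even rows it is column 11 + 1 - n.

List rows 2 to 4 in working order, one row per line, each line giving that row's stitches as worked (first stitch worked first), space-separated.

Row 2: chart row 2, WS - tiled (columns 1-11): K K K YO K P K K K YO K; work from column 11 back to 1 with K<->P swapped.
Row 3: chart row 1, RS - tile across columns 1-11 and work as-is.
Row 4: chart row 2, WS - tiled (columns 1-11): K K K YO K P K K K YO K; work from column 11 back to 1 with K<->P swapped.

Result:
P YO P P P K P YO P P P
K K K K K P K K K K K
P YO P P P K P YO P P P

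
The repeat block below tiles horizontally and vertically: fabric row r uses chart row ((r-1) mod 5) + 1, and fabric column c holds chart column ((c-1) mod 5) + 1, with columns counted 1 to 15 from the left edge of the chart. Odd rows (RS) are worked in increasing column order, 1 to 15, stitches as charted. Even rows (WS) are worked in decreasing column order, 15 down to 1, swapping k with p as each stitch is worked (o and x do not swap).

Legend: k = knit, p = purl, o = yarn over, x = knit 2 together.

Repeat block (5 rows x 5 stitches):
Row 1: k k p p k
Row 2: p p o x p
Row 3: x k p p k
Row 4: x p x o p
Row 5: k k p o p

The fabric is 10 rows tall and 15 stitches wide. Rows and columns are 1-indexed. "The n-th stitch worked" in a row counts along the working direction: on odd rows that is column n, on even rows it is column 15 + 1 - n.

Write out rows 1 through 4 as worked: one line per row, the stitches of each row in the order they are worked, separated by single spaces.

== ROWS AS WORKED ==
k k p p k k k p p k k k p p k
k x o k k k x o k k k x o k k
x k p p k x k p p k x k p p k
k o x k x k o x k x k o x k x

Derivation:
Row 1: chart row 1, RS - tile across columns 1-15 and work as-is.
Row 2: chart row 2, WS - tiled (columns 1-15): p p o x p p p o x p p p o x p; work from column 15 back to 1 with k<->p swapped.
Row 3: chart row 3, RS - tile across columns 1-15 and work as-is.
Row 4: chart row 4, WS - tiled (columns 1-15): x p x o p x p x o p x p x o p; work from column 15 back to 1 with k<->p swapped.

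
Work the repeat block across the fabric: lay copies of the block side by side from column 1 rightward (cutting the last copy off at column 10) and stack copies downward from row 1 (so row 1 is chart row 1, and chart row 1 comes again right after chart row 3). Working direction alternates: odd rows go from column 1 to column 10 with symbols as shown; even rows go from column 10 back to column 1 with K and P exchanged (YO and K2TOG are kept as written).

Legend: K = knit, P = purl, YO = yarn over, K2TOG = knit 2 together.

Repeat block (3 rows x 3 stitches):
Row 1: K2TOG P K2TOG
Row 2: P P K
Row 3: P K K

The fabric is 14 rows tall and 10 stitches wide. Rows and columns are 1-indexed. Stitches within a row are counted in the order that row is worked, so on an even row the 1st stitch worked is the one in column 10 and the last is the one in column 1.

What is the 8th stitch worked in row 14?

Row 14: (14-1) mod 3 = 1, so use chart row 2. Even row -> WS.
Chart row 2 tiled across columns 1-10: P P K P P K P P K P
WS: work from column 10 back to column 1 (reverse the tiled row), swapping K<->P (YO and K2TOG unchanged).
Row 14 as worked: K P K K P K K P K K
The 8th stitch worked is P.

== STITCH ==
P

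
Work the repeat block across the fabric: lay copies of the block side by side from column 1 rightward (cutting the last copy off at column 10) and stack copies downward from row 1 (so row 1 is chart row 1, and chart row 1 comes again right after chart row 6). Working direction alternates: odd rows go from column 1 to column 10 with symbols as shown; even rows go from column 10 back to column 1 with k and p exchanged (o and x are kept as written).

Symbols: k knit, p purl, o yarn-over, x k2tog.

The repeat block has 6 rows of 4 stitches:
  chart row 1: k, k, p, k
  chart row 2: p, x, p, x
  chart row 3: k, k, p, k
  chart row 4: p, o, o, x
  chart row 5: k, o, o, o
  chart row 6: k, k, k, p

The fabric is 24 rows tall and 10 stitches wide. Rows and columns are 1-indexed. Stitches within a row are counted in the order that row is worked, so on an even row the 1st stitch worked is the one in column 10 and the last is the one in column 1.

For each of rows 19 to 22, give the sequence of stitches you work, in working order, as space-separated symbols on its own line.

Rows as worked:
k k p k k k p k k k
x k x k x k x k x k
k k p k k k p k k k
o k x o o k x o o k

Derivation:
Row 19: chart row 1, RS - tile across columns 1-10 and work as-is.
Row 20: chart row 2, WS - tiled (columns 1-10): p x p x p x p x p x; work from column 10 back to 1 with k<->p swapped.
Row 21: chart row 3, RS - tile across columns 1-10 and work as-is.
Row 22: chart row 4, WS - tiled (columns 1-10): p o o x p o o x p o; work from column 10 back to 1 with k<->p swapped.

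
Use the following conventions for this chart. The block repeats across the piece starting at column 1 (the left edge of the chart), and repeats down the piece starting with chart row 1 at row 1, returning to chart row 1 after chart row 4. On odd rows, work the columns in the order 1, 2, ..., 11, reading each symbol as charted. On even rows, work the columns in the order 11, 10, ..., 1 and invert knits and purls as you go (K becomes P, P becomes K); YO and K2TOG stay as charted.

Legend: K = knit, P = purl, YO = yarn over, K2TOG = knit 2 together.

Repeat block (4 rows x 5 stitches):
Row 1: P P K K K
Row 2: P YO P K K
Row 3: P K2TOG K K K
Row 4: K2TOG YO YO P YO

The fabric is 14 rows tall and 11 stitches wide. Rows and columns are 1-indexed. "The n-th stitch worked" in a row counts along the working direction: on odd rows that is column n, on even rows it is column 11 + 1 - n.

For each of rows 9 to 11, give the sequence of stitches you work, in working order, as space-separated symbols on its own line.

Rows as worked:
P P K K K P P K K K P
K P P K YO K P P K YO K
P K2TOG K K K P K2TOG K K K P

Derivation:
Row 9: chart row 1, RS - tile across columns 1-11 and work as-is.
Row 10: chart row 2, WS - tiled (columns 1-11): P YO P K K P YO P K K P; work from column 11 back to 1 with K<->P swapped.
Row 11: chart row 3, RS - tile across columns 1-11 and work as-is.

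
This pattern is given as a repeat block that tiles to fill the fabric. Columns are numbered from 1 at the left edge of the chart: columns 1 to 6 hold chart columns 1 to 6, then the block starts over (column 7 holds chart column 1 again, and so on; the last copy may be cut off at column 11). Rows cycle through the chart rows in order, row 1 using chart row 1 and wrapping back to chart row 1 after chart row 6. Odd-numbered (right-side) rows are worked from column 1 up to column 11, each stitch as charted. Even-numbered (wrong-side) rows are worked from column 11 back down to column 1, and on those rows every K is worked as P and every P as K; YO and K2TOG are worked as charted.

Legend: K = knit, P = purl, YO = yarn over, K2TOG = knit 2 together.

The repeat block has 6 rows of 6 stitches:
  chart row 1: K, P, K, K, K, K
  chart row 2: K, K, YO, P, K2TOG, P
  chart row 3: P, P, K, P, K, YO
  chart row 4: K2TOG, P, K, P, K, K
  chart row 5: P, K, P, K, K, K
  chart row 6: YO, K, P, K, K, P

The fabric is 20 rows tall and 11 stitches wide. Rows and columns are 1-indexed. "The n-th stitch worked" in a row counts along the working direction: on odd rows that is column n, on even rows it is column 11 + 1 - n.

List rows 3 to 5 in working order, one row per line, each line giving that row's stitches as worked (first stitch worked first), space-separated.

Row 3: chart row 3, RS - tile across columns 1-11 and work as-is.
Row 4: chart row 4, WS - tiled (columns 1-11): K2TOG P K P K K K2TOG P K P K; work from column 11 back to 1 with K<->P swapped.
Row 5: chart row 5, RS - tile across columns 1-11 and work as-is.

== ROWS AS WORKED ==
P P K P K YO P P K P K
P K P K K2TOG P P K P K K2TOG
P K P K K K P K P K K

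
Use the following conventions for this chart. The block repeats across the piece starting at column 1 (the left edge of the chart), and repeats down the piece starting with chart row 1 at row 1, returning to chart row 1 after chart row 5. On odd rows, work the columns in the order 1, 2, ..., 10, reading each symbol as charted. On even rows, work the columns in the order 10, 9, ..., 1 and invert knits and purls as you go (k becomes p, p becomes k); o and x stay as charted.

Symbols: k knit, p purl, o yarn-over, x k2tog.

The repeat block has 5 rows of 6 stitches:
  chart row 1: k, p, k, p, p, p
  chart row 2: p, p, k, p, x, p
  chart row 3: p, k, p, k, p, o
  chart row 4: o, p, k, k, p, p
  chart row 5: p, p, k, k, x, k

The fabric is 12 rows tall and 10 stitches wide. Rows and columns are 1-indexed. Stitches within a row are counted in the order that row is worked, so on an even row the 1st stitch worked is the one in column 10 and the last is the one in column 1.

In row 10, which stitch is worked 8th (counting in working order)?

For row 10: chart row = ((10-1) mod 5) + 1 = 5; this is a WS (even) row.
Chart row 5 tiled across columns 1-10: p p k k x k p p k k
Wrong side: read the tiled row from column 10 down to 1 and exchange k with p (leave o, x).
Row 10 as worked: p p k k p x p p k k
Stitch 8 in working order -> p

Result:
p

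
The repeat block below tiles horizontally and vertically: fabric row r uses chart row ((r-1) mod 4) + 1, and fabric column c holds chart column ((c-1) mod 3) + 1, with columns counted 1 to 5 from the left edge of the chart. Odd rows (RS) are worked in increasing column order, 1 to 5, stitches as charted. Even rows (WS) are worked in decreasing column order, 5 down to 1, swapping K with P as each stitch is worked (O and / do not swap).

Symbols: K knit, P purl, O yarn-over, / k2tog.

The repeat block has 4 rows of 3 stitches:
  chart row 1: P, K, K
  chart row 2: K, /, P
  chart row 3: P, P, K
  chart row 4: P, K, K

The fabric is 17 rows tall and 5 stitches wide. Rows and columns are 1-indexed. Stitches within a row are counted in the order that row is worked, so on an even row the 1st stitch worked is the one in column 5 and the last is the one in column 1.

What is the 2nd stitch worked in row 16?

For row 16: chart row = ((16-1) mod 4) + 1 = 4; this is a WS (even) row.
Chart row 4 tiled across columns 1-5: P K K P K
WS: work from column 5 back to column 1 (reverse the tiled row), swapping K<->P (O and / unchanged).
Row 16 as worked: P K P P K
The 2nd stitch worked is K.

Stitch:
K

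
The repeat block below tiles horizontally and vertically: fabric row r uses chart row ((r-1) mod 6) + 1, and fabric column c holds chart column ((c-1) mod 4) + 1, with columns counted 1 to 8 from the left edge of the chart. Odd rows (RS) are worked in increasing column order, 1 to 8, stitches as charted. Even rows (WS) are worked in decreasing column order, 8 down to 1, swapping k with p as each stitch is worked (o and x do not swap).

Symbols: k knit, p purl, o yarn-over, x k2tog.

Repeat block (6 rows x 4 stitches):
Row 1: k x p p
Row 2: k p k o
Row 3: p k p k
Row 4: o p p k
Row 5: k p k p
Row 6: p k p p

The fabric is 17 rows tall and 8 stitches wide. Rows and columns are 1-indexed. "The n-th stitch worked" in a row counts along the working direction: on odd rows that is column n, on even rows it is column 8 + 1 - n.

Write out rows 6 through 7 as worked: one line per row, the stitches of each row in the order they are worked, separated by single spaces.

Row 6: chart row 6, WS - tiled (columns 1-8): p k p p p k p p; work from column 8 back to 1 with k<->p swapped.
Row 7: chart row 1, RS - tile across columns 1-8 and work as-is.

Rows as worked:
k k p k k k p k
k x p p k x p p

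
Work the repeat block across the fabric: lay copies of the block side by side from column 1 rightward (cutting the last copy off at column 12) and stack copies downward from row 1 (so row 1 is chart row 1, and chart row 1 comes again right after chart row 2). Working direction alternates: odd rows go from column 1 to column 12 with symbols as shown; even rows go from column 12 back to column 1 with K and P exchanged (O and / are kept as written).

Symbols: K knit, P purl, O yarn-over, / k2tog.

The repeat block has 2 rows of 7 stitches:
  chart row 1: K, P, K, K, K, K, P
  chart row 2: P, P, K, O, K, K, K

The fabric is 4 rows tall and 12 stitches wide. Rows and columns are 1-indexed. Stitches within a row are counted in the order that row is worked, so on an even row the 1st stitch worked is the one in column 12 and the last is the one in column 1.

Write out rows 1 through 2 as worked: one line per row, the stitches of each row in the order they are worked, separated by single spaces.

Row 1: chart row 1, RS - tile across columns 1-12 and work as-is.
Row 2: chart row 2, WS - tiled (columns 1-12): P P K O K K K P P K O K; work from column 12 back to 1 with K<->P swapped.

Rows as worked:
K P K K K K P K P K K K
P O P K K P P P O P K K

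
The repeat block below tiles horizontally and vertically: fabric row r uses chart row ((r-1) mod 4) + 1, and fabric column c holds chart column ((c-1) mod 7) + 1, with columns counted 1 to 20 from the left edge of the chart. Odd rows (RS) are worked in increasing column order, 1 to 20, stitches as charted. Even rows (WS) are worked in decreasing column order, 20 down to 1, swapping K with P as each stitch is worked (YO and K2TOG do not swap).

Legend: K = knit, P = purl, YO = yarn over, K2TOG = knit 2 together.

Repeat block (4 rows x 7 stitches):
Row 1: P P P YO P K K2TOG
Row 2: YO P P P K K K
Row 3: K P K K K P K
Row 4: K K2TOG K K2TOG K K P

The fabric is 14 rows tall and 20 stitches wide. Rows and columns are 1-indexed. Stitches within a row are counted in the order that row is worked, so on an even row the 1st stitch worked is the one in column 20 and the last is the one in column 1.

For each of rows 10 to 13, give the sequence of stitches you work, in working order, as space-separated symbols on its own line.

Row 10: chart row 2, WS - tiled (columns 1-20): YO P P P K K K YO P P P K K K YO P P P K K; work from column 20 back to 1 with K<->P swapped.
Row 11: chart row 3, RS - tile across columns 1-20 and work as-is.
Row 12: chart row 4, WS - tiled (columns 1-20): K K2TOG K K2TOG K K P K K2TOG K K2TOG K K P K K2TOG K K2TOG K K; work from column 20 back to 1 with K<->P swapped.
Row 13: chart row 1, RS - tile across columns 1-20 and work as-is.

Rows as worked:
P P K K K YO P P P K K K YO P P P K K K YO
K P K K K P K K P K K K P K K P K K K P
P P K2TOG P K2TOG P K P P K2TOG P K2TOG P K P P K2TOG P K2TOG P
P P P YO P K K2TOG P P P YO P K K2TOG P P P YO P K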